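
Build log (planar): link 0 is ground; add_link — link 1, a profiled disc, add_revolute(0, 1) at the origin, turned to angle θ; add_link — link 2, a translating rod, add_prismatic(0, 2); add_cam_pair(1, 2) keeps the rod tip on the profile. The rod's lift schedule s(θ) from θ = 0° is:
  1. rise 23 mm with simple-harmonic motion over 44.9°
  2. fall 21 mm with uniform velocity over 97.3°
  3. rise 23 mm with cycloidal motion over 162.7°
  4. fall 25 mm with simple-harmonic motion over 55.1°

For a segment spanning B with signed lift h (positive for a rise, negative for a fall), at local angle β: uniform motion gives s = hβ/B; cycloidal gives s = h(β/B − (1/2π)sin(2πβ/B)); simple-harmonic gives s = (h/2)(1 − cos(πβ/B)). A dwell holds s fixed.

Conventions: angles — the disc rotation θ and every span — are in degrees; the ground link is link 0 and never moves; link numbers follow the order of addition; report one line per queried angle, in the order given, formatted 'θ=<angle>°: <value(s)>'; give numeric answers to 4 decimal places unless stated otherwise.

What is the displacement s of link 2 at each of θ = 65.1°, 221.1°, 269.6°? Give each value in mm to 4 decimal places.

seg 1 [0°–44.9°] simple-harmonic, h=23: full span → s += 23 → s = 23.0000
seg 2 [44.9°–142.2°] uniform, h=-21: θ=65.1° here. β=20.2, B=97.3. -21·20.2/97.3 = -4.3597 → s = 18.6403
seg 2 [44.9°–142.2°] uniform, h=-21: full span → s += -21 → s = 2.0000
seg 3 [142.2°–304.9°] cycloidal, h=23: θ=221.1° here. β=78.9, B=162.7. 23·(0.4849 − sin(2π·0.4849)/(2π)) = 10.8078 → s = 12.8078
seg 3 [142.2°–304.9°] cycloidal, h=23: θ=269.6° here. β=127.4, B=162.7. 23·(0.7830 − sin(2π·0.7830)/(2π)) = 21.5918 → s = 23.5918

θ=65.1°: 18.6403
θ=221.1°: 12.8078
θ=269.6°: 23.5918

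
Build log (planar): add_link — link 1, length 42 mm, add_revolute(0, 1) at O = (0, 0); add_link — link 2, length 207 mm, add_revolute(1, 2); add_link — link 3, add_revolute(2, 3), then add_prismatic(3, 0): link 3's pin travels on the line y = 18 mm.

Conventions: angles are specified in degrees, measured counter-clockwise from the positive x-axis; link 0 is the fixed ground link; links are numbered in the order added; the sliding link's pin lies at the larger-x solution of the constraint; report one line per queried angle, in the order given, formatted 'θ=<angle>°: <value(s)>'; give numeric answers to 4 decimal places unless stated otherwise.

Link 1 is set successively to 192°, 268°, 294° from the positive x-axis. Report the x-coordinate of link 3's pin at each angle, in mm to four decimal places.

geometry: r = 42 mm, L = 207 mm, e = 18 mm
θ=192°: crank pin P = (r cos θ, r sin θ) = (-41.082199, -8.732291)
θ=192°: h = r sin θ − e = -8.732291 − 18 = -26.732291
θ=192°: x = r cos θ + √(L² − h²) = -41.082199 + 205.266618 = 164.184419
θ=268°: crank pin P = (r cos θ, r sin θ) = (-1.465779, -41.974415)
θ=268°: h = r sin θ − e = -41.974415 − 18 = -59.974415
θ=268°: x = r cos θ + √(L² − h²) = -1.465779 + 198.121351 = 196.655572
θ=294°: crank pin P = (r cos θ, r sin θ) = (17.082939, -38.368909)
θ=294°: h = r sin θ − e = -38.368909 − 18 = -56.368909
θ=294°: x = r cos θ + √(L² − h²) = 17.082939 + 199.177173 = 216.260112

θ=192°: 164.1844
θ=268°: 196.6556
θ=294°: 216.2601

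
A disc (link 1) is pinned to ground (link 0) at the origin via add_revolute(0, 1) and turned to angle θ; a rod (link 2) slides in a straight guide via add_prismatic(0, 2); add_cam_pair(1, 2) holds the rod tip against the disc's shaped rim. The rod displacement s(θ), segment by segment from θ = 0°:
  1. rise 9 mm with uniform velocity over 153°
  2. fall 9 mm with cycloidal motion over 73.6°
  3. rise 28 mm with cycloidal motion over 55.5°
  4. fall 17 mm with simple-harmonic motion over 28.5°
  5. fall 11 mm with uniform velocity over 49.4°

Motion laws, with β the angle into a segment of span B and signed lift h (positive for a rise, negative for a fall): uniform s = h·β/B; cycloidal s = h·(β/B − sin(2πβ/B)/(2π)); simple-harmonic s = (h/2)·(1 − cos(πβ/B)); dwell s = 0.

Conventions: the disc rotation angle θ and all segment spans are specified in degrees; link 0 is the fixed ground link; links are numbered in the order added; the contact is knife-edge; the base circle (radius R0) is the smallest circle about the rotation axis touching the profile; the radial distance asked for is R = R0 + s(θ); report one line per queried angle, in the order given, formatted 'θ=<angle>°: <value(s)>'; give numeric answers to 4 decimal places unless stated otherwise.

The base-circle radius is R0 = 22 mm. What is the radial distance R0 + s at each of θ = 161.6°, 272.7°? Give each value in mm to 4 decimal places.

segment 1 (0° to 153°, uniform, h = 9) is passed completely: s = 0.0000 + (9) = 9.0000
θ = 161.6° falls in segment 2 (153° to 226.6°, cycloidal, h = -9): β = 161.6 − 153 = 8.6°, B = 73.6°; Δs = -9·(0.1168 − sin(2π·0.1168)/(2π)) = -0.0920; s = 9.0000 − 0.0920 = 8.9080
segment 2 (153° to 226.6°, cycloidal, h = -9) is passed completely: s = 9.0000 + (-9) = 0.0000
θ = 272.7° falls in segment 3 (226.6° to 282.1°, cycloidal, h = 28): β = 272.7 − 226.6 = 46.1°, B = 55.5°; Δs = 28·(0.8306 − sin(2π·0.8306)/(2π)) = 27.1542; s = 0.0000 + 27.1542 = 27.1542
θ=161.6°: R = R0 + s = 22 + 8.9080 = 30.9080
θ=272.7°: R = R0 + s = 22 + 27.1542 = 49.1542

θ=161.6°: 30.9080
θ=272.7°: 49.1542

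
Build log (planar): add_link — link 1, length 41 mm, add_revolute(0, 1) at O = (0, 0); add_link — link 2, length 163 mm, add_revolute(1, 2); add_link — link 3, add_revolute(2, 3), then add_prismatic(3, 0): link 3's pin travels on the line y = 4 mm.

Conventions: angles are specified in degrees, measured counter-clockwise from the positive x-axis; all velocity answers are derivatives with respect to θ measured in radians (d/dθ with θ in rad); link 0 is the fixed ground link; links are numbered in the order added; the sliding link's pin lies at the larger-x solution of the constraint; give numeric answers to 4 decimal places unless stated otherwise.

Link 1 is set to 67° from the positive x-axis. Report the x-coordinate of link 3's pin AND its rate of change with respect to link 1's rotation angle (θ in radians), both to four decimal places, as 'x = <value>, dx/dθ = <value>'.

geometry: r = 41 mm, L = 163 mm, e = 4 mm
crank pin P = (r cos θ, r sin θ) = (16.019976, 37.740699)
h = r sin θ − e = 37.740699 − 4 = 33.740699
x = r cos θ + √(L² − h²) = 16.019976 + 159.469637 = 175.489614
dx/dθ = −r sin θ − h·r cos θ/√(L² − h²) (θ in radians; h = 33.740699) = -41.130217

x = 175.4896, dx/dθ = -41.1302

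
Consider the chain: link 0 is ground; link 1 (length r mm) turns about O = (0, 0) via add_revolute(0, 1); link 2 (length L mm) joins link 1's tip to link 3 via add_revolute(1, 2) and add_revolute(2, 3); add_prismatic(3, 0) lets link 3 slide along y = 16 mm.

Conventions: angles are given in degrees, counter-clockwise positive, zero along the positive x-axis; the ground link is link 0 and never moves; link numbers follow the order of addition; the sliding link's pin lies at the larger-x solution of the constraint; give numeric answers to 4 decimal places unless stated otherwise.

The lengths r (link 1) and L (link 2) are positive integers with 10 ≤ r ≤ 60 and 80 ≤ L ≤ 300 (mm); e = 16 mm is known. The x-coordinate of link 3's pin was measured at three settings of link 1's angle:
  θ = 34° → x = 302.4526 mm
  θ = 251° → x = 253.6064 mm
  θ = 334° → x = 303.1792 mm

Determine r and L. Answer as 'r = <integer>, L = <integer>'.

constraint per measurement: (x − r cos θ)² + (r sin θ − e)² = L²
subtracting the θ₁ and θ₂ equations cancels the r² and L² terms:
r = (x₁² − x₂²) / (2[(x₁cos θ₁ + e sin θ₁) − (x₂cos θ₂ + e sin θ₂)]) = 38.0000 → r = 38
L² = (x₁ − r cos θ₁)² + (r sin θ₁ − e)² = 73441.0094 → L = 271.0000 → L = 271
check at θ₃=334°: x = 303.1792 (printed 303.1792) ✓

r = 38, L = 271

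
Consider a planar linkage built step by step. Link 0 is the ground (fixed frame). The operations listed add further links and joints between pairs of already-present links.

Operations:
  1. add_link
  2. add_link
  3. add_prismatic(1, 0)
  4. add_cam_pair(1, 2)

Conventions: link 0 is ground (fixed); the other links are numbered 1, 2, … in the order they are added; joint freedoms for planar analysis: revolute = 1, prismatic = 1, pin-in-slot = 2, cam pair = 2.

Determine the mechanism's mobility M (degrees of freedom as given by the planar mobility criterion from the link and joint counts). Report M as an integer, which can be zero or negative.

link 0 = ground. State L|J1|J2 = 1|0|0
+link1  2|0|0
+link2  3|0|0
P(1,0) f=1→J1  3|1|0
C(1,2) f=2→J2  3|1|1
M = 3(3−1)−2·1−1 = 6−2−1 = 3

M = 3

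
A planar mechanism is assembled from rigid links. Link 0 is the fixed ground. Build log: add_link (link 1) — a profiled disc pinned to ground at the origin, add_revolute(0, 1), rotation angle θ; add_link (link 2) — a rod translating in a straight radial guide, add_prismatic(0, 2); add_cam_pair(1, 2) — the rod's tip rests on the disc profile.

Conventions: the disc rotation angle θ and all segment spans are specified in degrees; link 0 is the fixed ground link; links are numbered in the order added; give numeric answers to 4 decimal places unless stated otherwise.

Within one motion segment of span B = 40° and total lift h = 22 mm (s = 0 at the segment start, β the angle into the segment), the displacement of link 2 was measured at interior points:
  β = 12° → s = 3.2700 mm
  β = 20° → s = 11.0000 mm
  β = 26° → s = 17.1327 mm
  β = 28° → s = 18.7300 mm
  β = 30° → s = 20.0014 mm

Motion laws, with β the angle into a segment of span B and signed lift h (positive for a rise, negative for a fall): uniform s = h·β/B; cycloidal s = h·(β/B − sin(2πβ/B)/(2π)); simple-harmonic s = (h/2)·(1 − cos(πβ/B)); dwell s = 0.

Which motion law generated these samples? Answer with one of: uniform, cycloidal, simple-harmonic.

candidates at β/B = r: uniform s = h·r (linear in β); cycloidal s = h·(r − sin(2πr)/(2π)); simple-harmonic s = (h/2)(1 − cos(πr))
β=12°: printed 3.2700 | uniform 6.6000, cycloidal 3.2700, simple-harmonic 4.5344
β=20°: printed 11.0000 | uniform 11.0000, cycloidal 11.0000, simple-harmonic 11.0000
β=26°: printed 17.1327 | uniform 14.3000, cycloidal 17.1327, simple-harmonic 15.9939
β=28°: printed 18.7300 | uniform 15.4000, cycloidal 18.7300, simple-harmonic 17.4656
β=30°: printed 20.0014 | uniform 16.5000, cycloidal 20.0014, simple-harmonic 18.7782
only one law matches every sample → cycloidal

cycloidal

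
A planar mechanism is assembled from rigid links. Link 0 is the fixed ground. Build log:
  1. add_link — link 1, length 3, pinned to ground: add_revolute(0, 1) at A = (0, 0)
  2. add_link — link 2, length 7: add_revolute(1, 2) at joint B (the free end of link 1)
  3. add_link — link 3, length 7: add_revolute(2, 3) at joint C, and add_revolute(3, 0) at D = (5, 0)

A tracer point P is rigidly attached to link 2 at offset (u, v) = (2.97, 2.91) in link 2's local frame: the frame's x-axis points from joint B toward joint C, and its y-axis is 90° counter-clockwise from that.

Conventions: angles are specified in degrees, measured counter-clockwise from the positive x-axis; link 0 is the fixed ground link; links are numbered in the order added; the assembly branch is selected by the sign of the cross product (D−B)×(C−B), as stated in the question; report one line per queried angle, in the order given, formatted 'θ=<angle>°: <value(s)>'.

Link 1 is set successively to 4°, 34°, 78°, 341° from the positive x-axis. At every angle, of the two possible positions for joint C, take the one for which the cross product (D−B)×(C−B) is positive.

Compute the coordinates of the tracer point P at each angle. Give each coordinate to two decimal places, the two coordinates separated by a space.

A=(0,0), D=(5.00,0)
θ=4°: B = A + 3.00·(cos4°, sin4°) = (2.9927, 0.2093)
θ=4°: |BD| = 2.0182
θ=4°: circle(B,7.00) ∩ circle(D,7.00): a=1.0091, h=6.9269
θ=4°:   candidates: C₊=(4.7146,6.9942) cross=13.980; C₋=(3.2781,-6.7849) cross=-13.980
θ=4°:   branch + wants cross > 0 → take C=(4.7146,6.9942) (cross=13.980)
θ=4°: ex = (C−B)/|BC| = (0.2460,0.9693); ey = (-0.9693,0.2460)
θ=4°: P = B + 2.97·ex + 2.91·ey = (0.9027,3.8038)
θ=34°: B = A + 3.00·(cos34°, sin34°) = (2.4871, 1.6776)
θ=34°: |BD| = 3.0214
θ=34°: circle(B,7.00) ∩ circle(D,7.00): a=1.5107, h=6.8350
θ=34°:   candidates: C₊=(7.5386,6.5235) cross=20.651; C₋=(-0.0515,-4.8459) cross=-20.651
θ=34°:   branch + wants cross > 0 → take C=(7.5386,6.5235) (cross=20.651)
θ=34°: ex = (C−B)/|BC| = (0.7216,0.6923); ey = (-0.6923,0.7216)
θ=34°: P = B + 2.97·ex + 2.91·ey = (2.6159,5.8336)
θ=78°: B = A + 3.00·(cos78°, sin78°) = (0.6237, 2.9344)
θ=78°: |BD| = 5.2690
θ=78°: circle(B,7.00) ∩ circle(D,7.00): a=2.6345, h=6.4853
θ=78°:   candidates: C₊=(6.4237,6.8537) cross=34.171; C₋=(-0.8000,-3.9193) cross=-34.171
θ=78°:   branch + wants cross > 0 → take C=(6.4237,6.8537) (cross=34.171)
θ=78°: ex = (C−B)/|BC| = (0.8286,0.5599); ey = (-0.5599,0.8286)
θ=78°: P = B + 2.97·ex + 2.91·ey = (1.4553,7.0084)
θ=341°: B = A + 3.00·(cos341°, sin341°) = (2.8366, -0.9767)
θ=341°: |BD| = 2.3737
θ=341°: circle(B,7.00) ∩ circle(D,7.00): a=1.1868, h=6.8987
θ=341°:   candidates: C₊=(1.0797,5.7992) cross=16.375; C₋=(6.7569,-6.7759) cross=-16.375
θ=341°:   branch + wants cross > 0 → take C=(1.0797,5.7992) (cross=16.375)
θ=341°: ex = (C−B)/|BC| = (-0.2510,0.9680); ey = (-0.9680,-0.2510)
θ=341°: P = B + 2.97·ex + 2.91·ey = (-0.7257,1.1679)

θ=4°: 0.90 3.80
θ=34°: 2.62 5.83
θ=78°: 1.46 7.01
θ=341°: -0.73 1.17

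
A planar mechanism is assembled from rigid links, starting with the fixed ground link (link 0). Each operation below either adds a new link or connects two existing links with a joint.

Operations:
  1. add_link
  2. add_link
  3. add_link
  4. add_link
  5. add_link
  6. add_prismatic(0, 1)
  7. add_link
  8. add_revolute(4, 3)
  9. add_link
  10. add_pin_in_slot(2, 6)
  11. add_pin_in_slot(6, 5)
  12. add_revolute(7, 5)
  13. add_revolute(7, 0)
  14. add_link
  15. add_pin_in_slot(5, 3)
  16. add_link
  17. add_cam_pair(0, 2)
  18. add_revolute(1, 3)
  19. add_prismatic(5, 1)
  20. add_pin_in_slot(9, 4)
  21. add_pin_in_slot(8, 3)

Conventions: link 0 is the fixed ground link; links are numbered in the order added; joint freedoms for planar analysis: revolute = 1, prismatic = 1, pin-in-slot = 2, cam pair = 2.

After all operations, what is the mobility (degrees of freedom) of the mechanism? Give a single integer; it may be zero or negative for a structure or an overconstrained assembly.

(L,J1,J2)=(1,0,0); link0 fixed
link1: (2,0,0)
link2: (3,0,0)
link3: (4,0,0)
link4: (5,0,0)
link5: (6,0,0)
P 0-1 [J1]: (6,1,0)
link6: (7,1,0)
R 4-3 [J1]: (7,2,0)
link7: (8,2,0)
PS 2-6 [J2]: (8,2,1)
PS 6-5 [J2]: (8,2,2)
R 7-5 [J1]: (8,3,2)
R 7-0 [J1]: (8,4,2)
link8: (9,4,2)
PS 5-3 [J2]: (9,4,3)
link9: (10,4,3)
C 0-2 [J2]: (10,4,4)
R 1-3 [J1]: (10,5,4)
P 5-1 [J1]: (10,6,4)
PS 9-4 [J2]: (10,6,5)
PS 8-3 [J2]: (10,6,6)
Grübler: 3·9 − 2·6 − 6 = 9

M = 9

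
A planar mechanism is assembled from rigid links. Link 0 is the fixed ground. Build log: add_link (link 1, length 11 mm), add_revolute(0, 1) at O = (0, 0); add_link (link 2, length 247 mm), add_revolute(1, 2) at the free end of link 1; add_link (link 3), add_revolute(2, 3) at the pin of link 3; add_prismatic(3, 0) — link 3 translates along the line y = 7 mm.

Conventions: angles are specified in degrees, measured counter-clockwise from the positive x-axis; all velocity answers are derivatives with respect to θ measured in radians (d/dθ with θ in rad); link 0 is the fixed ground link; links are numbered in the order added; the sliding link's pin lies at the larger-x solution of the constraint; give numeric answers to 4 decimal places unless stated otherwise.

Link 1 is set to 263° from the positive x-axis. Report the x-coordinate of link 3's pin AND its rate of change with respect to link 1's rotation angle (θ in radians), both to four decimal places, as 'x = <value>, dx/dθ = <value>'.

geometry: r = 11 mm, L = 247 mm, e = 7 mm
crank pin P = (r cos θ, r sin θ) = (-1.340563, -10.918008)
h = r sin θ − e = -10.918008 − 7 = -17.918008
x = r cos θ + √(L² − h²) = -1.340563 + 246.349234 = 245.008671
dx/dθ = −r sin θ − h·r cos θ/√(L² − h²) (θ in radians; h = -17.918008) = 10.820503

x = 245.0087, dx/dθ = 10.8205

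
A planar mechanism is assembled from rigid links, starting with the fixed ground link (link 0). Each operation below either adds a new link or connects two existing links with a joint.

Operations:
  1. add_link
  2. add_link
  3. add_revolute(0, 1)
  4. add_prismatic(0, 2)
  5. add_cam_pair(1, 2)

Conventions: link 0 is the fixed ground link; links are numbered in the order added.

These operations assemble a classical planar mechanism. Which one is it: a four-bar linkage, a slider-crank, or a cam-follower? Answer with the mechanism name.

links: 3 (incl. ground); joints: 1 revolute, 1 prismatic, 1 higher (cam) pair, forming one closed loop
3 links, revolute + prismatic + higher pair in one loop → cam-follower

cam-follower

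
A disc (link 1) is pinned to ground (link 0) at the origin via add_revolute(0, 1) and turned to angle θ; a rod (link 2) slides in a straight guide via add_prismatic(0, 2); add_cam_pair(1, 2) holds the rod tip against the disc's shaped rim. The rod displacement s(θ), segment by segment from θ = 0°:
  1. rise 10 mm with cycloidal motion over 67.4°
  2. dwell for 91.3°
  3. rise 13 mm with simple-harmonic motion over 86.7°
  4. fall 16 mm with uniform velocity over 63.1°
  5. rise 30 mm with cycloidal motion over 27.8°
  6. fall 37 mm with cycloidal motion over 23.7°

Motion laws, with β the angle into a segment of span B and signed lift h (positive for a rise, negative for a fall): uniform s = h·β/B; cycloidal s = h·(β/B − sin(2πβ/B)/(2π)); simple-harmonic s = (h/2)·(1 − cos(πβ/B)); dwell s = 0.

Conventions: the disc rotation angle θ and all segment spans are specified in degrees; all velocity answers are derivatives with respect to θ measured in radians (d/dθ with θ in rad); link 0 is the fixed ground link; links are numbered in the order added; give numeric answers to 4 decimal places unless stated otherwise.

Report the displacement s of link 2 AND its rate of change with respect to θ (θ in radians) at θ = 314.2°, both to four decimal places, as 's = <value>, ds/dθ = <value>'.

segment 1 (0° to 67.4°, cycloidal, h = 10) is passed completely: s = 0.0000 + (10) = 10.0000
segment 2 (67.4° to 158.7°, dwell): s unchanged at 10.0000
segment 3 (158.7° to 245.4°, simple-harmonic, h = 13) is passed completely: s = 10.0000 + (13) = 23.0000
segment 4 (245.4° to 308.5°, uniform, h = -16) is passed completely: s = 23.0000 + (-16) = 7.0000
θ = 314.2° falls in segment 5 (308.5° to 336.3°, cycloidal, h = 30): β = 314.2 − 308.5 = 5.7°, B = 27.8°; Δs = 30·(0.2050 − sin(2π·0.2050)/(2π)) = 1.5657; s = 7.0000 + 1.5657 = 8.5657
velocity in seg [308.5°–336.3°] (cycloidal), θ in radians: β = 5.7° = 0.0995 rad, B = 27.8° = 0.4852 rad; ds/dθ = (h/B)(1 − cos(2πβ/B)) = (30/0.4852)(1 − cos(2π·0.2050)) = 44.593384 mm/rad

s = 8.5657, ds/dθ = 44.5934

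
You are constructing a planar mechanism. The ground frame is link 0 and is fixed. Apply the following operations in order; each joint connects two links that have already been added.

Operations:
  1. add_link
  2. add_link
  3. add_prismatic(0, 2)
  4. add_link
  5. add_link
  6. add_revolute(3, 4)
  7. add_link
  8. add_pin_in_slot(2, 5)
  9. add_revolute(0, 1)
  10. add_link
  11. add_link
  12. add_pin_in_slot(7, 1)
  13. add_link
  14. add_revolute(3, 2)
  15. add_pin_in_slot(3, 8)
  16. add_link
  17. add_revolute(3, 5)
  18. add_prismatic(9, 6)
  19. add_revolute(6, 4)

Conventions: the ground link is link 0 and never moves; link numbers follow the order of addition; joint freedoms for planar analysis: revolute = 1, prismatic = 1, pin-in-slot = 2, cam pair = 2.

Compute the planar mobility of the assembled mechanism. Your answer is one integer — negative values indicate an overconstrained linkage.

L=1 J1=0 J2=0
add link → L=2 J1=0 J2=0
add link → L=3 J1=0 J2=0
P@0,2 dof=1 J1 → L=3 J1=1 J2=0
add link → L=4 J1=1 J2=0
add link → L=5 J1=1 J2=0
R@3,4 dof=1 J1 → L=5 J1=2 J2=0
add link → L=6 J1=2 J2=0
PS@2,5 dof=2 J2 → L=6 J1=2 J2=1
R@0,1 dof=1 J1 → L=6 J1=3 J2=1
add link → L=7 J1=3 J2=1
add link → L=8 J1=3 J2=1
PS@7,1 dof=2 J2 → L=8 J1=3 J2=2
add link → L=9 J1=3 J2=2
R@3,2 dof=1 J1 → L=9 J1=4 J2=2
PS@3,8 dof=2 J2 → L=9 J1=4 J2=3
add link → L=10 J1=4 J2=3
R@3,5 dof=1 J1 → L=10 J1=5 J2=3
P@9,6 dof=1 J1 → L=10 J1=6 J2=3
R@6,4 dof=1 J1 → L=10 J1=7 J2=3
M=3(L−1)−2J1−J2=3·9−2·7−3=10

M = 10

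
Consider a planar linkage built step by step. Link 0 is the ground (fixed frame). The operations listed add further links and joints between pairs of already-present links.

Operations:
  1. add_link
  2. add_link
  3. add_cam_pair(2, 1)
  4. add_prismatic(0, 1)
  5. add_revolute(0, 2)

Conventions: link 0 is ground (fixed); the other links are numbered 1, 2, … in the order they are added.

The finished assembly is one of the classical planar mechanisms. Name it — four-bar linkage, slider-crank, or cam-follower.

links: 3 (incl. ground); joints: 1 revolute, 1 prismatic, 1 higher (cam) pair, forming one closed loop
3 links, revolute + prismatic + higher pair in one loop → cam-follower

cam-follower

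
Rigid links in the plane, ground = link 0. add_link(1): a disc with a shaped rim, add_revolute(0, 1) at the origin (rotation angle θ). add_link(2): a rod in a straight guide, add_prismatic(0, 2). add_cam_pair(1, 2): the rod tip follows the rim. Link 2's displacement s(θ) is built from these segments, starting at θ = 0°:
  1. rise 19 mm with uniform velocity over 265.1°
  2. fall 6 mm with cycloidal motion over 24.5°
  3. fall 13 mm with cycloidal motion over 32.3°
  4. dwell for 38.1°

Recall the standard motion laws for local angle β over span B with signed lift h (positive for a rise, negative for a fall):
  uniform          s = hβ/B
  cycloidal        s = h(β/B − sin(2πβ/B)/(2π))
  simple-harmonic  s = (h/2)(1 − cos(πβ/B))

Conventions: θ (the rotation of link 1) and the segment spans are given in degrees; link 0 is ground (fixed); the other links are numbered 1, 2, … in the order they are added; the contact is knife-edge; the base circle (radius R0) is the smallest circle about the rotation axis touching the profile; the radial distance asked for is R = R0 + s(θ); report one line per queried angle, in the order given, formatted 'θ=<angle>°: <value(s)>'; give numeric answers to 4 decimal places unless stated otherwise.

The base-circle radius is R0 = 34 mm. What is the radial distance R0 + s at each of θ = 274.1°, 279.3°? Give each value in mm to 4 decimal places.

segment 1 (0° to 265.1°, uniform, h = 19) is passed completely: s = 0.0000 + (19) = 19.0000
θ = 274.1° falls in segment 2 (265.1° to 289.6°, cycloidal, h = -6): β = 274.1 − 265.1 = 9°, B = 24.5°; Δs = -6·(0.3673 − sin(2π·0.3673)/(2π)) = -1.4972; s = 19.0000 − 1.4972 = 17.5028
θ = 279.3° falls in segment 2 (265.1° to 289.6°, cycloidal, h = -6): β = 279.3 − 265.1 = 14.2°, B = 24.5°; Δs = -6·(0.5796 − sin(2π·0.5796)/(2π)) = -3.9354; s = 19.0000 − 3.9354 = 15.0646
θ=274.1°: R = R0 + s = 34 + 17.5028 = 51.5028
θ=279.3°: R = R0 + s = 34 + 15.0646 = 49.0646

θ=274.1°: 51.5028
θ=279.3°: 49.0646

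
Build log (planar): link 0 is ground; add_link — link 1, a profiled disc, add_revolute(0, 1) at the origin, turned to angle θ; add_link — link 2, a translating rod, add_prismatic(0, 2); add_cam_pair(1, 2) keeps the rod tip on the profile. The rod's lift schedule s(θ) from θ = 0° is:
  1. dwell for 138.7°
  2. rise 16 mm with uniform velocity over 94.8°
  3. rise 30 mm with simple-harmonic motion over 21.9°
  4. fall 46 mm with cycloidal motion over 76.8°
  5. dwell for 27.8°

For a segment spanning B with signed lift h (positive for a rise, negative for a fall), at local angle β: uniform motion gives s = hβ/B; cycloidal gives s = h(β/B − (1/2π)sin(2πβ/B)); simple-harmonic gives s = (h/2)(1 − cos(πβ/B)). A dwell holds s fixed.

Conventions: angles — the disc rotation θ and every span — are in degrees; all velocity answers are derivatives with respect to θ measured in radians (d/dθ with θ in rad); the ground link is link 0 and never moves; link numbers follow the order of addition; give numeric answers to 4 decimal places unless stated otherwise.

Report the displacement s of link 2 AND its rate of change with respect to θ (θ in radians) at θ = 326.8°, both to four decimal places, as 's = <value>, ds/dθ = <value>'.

seg 1 [0°–138.7°] dwell: s stays 0.0000
seg 2 [138.7°–233.5°] uniform, h=16: full span → s += 16 → s = 16.0000
seg 3 [233.5°–255.4°] simple-harmonic, h=30: full span → s += 30 → s = 46.0000
seg 4 [255.4°–332.2°] cycloidal, h=-46: θ=326.8° here. β=71.4, B=76.8. -46·(0.9297 − sin(2π·0.9297)/(2π)) = -45.8958 → s = 0.1042
velocity in seg [255.4°–332.2°] (cycloidal), θ in radians: β = 71.4° = 1.2462 rad, B = 76.8° = 1.3404 rad; ds/dθ = (h/B)(1 − cos(2πβ/B)) = ((-46)/1.3404)(1 − cos(2π·0.9297)) = -3.294875 mm/rad

s = 0.1042, ds/dθ = -3.2949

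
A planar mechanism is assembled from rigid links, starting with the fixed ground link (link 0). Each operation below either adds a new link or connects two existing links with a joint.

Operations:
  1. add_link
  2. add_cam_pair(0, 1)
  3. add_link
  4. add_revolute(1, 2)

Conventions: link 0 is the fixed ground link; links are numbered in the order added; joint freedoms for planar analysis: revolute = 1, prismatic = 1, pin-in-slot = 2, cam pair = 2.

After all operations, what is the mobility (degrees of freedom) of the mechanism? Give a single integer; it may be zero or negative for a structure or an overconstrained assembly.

L=1 J1=0 J2=0
add link → L=2 J1=0 J2=0
C@0,1 dof=2 J2 → L=2 J1=0 J2=1
add link → L=3 J1=0 J2=1
R@1,2 dof=1 J1 → L=3 J1=1 J2=1
M=3(L−1)−2J1−J2=3·2−2·1−1=3

M = 3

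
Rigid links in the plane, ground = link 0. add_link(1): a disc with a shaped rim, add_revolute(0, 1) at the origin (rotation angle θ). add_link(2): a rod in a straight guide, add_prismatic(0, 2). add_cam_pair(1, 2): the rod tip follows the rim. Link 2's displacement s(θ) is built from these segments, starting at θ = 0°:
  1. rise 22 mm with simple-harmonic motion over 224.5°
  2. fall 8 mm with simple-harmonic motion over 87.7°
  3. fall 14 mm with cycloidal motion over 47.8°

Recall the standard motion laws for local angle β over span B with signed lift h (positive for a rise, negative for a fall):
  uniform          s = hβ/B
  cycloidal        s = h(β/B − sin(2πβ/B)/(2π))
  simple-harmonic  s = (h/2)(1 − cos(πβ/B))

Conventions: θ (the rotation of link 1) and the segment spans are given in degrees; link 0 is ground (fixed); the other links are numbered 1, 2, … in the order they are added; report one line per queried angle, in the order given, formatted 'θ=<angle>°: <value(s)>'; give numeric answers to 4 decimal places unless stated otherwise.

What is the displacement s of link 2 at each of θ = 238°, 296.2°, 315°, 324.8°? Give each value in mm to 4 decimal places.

segment 1 (0° to 224.5°, simple-harmonic, h = 22) is passed completely: s = 0.0000 + (22) = 22.0000
θ = 238° falls in segment 2 (224.5° to 312.2°, simple-harmonic, h = -8): β = 238 − 224.5 = 13.5°, B = 87.7°; Δs = -8/2·(1 − cos(π·0.1539)) = -0.4587; s = 22.0000 − 0.4587 = 21.5413
θ = 296.2° falls in segment 2 (224.5° to 312.2°, simple-harmonic, h = -8): β = 296.2 − 224.5 = 71.7°, B = 87.7°; Δs = -8/2·(1 − cos(π·0.8176)) = -7.3608; s = 22.0000 − 7.3608 = 14.6392
segment 2 (224.5° to 312.2°, simple-harmonic, h = -8) is passed completely: s = 22.0000 + (-8) = 14.0000
θ = 315° falls in segment 3 (312.2° to 360°, cycloidal, h = -14): β = 315 − 312.2 = 2.8°, B = 47.8°; Δs = -14·(0.0586 − sin(2π·0.0586)/(2π)) = -0.0184; s = 14.0000 − 0.0184 = 13.9816
θ = 324.8° falls in segment 3 (312.2° to 360°, cycloidal, h = -14): β = 324.8 − 312.2 = 12.6°, B = 47.8°; Δs = -14·(0.2636 − sin(2π·0.2636)/(2π)) = -1.4703; s = 14.0000 − 1.4703 = 12.5297

θ=238°: 21.5413
θ=296.2°: 14.6392
θ=315°: 13.9816
θ=324.8°: 12.5297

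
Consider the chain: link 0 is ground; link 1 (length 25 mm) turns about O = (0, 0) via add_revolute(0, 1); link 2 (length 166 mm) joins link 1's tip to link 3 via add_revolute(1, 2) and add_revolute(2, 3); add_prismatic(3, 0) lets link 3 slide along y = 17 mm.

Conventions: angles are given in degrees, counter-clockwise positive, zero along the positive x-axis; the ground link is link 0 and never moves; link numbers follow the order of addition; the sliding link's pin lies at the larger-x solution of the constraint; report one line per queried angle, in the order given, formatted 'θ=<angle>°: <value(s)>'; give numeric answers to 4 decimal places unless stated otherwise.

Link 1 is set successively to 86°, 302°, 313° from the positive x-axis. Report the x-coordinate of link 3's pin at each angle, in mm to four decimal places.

geometry: r = 25 mm, L = 166 mm, e = 17 mm
θ=86°: crank pin P = (r cos θ, r sin θ) = (1.743912, 24.939101)
θ=86°: h = r sin θ − e = 24.939101 − 17 = 7.939101
θ=86°: x = r cos θ + √(L² − h²) = 1.743912 + 165.810044 = 167.553956
θ=302°: crank pin P = (r cos θ, r sin θ) = (13.247982, -21.201202)
θ=302°: h = r sin θ − e = -21.201202 − 17 = -38.201202
θ=302°: x = r cos θ + √(L² − h²) = 13.247982 + 161.544632 = 174.792614
θ=313°: crank pin P = (r cos θ, r sin θ) = (17.049959, -18.283843)
θ=313°: h = r sin θ − e = -18.283843 − 17 = -35.283843
θ=313°: x = r cos θ + √(L² − h²) = 17.049959 + 162.206814 = 179.256773

θ=86°: 167.5540
θ=302°: 174.7926
θ=313°: 179.2568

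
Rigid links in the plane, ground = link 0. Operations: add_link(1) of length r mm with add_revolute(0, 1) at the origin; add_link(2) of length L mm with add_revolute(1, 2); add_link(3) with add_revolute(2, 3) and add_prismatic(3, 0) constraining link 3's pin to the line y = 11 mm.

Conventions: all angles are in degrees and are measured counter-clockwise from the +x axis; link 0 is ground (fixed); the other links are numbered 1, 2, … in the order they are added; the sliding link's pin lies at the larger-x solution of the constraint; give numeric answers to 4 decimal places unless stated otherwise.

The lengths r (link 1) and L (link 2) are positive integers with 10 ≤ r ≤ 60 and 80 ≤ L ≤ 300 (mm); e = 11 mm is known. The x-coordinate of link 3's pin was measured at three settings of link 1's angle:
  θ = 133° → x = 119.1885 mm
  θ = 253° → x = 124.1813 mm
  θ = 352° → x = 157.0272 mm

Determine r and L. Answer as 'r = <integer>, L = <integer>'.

constraint per measurement: (x − r cos θ)² + (r sin θ − e)² = L²
subtracting the θ₁ and θ₂ equations cancels the r² and L² terms:
r = (x₁² − x₂²) / (2[(x₁cos θ₁ + e sin θ₁) − (x₂cos θ₂ + e sin θ₂)]) = 23.0001 → r = 23
L² = (x₁ − r cos θ₁)² + (r sin θ₁ − e)² = 18225.0062 → L = 135.0000 → L = 135
check at θ₃=352°: x = 157.0272 (printed 157.0272) ✓

r = 23, L = 135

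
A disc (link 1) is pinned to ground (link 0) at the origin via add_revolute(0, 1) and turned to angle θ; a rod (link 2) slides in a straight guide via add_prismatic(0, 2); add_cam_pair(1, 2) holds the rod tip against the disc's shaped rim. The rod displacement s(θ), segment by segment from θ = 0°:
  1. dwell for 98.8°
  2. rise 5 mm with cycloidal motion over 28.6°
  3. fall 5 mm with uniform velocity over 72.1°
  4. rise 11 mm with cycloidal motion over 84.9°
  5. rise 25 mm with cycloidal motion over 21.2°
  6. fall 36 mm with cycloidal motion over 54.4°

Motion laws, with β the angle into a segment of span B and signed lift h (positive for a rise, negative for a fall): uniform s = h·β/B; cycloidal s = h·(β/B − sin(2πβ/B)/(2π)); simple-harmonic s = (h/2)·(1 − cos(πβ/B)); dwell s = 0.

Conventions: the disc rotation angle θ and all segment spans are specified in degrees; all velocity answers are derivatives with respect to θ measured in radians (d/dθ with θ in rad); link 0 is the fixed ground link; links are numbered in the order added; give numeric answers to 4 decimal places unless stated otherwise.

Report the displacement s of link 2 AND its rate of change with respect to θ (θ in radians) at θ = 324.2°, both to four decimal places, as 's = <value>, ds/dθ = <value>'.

segment 1 (0° to 98.8°, dwell): s unchanged at 0.0000
segment 2 (98.8° to 127.4°, cycloidal, h = 5) is passed completely: s = 0.0000 + (5) = 5.0000
segment 3 (127.4° to 199.5°, uniform, h = -5) is passed completely: s = 5.0000 + (-5) = 0.0000
segment 4 (199.5° to 284.4°, cycloidal, h = 11) is passed completely: s = 0.0000 + (11) = 11.0000
segment 5 (284.4° to 305.6°, cycloidal, h = 25) is passed completely: s = 11.0000 + (25) = 36.0000
θ = 324.2° falls in segment 6 (305.6° to 360°, cycloidal, h = -36): β = 324.2 − 305.6 = 18.6°, B = 54.4°; Δs = -36·(0.3419 − sin(2π·0.3419)/(2π)) = -7.5084; s = 36.0000 − 7.5084 = 28.4916
velocity in seg [305.6°–360°] (cycloidal), θ in radians: β = 18.6° = 0.3246 rad, B = 54.4° = 0.9495 rad; ds/dθ = (h/B)(1 − cos(2πβ/B)) = ((-36)/0.9495)(1 − cos(2π·0.3419)) = -58.615981 mm/rad

s = 28.4916, ds/dθ = -58.6160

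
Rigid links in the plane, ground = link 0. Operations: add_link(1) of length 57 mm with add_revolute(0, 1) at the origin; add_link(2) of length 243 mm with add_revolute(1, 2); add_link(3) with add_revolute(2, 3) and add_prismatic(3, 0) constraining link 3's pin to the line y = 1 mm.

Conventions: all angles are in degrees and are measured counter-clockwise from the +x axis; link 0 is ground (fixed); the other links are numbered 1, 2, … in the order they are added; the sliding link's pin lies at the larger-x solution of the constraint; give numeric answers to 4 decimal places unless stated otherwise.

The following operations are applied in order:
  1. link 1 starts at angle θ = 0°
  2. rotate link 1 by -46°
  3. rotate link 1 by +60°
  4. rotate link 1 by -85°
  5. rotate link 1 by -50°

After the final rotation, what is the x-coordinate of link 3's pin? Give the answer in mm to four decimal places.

geometry: r = 57 mm, L = 243 mm, e = 1 mm; θ starts at 0°
rotate link 1 by -46°: θ ← 0° -46° = -46°
rotate link 1 by +60°: θ ← -46° +60° = 14°
rotate link 1 by -85°: θ ← 14° -85° = -71°
rotate link 1 by -50°: θ ← -71° -50° = -121°
crank pin P = (r cos θ, r sin θ) = (-29.357170, -48.858536)
h = r sin θ − e = -48.858536 − 1 = -49.858536
x = r cos θ + √(L² − h²) = -29.357170 + 237.830037 = 208.472866

208.4729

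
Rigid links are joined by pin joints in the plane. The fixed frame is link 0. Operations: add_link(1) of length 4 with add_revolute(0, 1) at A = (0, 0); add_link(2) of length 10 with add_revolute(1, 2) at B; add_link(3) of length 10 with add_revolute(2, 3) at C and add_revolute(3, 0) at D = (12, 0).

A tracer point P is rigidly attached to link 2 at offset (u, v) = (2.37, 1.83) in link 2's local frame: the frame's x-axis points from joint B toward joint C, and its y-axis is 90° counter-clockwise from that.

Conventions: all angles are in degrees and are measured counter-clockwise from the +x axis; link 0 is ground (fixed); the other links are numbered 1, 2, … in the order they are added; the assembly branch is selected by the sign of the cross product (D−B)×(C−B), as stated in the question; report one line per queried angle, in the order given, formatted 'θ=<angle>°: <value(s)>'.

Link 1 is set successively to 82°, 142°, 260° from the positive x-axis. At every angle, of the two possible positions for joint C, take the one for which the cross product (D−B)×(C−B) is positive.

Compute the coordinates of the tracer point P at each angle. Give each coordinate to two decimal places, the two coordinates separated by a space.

A=(0,0), D=(12.00,0)
θ=82°: B = A + 4.00·(cos82°, sin82°) = (0.5567, 3.9611)
θ=82°: |BD| = 12.1095
θ=82°: circle(B,10.00) ∩ circle(D,10.00): a=6.0547, h=7.9587
θ=82°:   candidates: C₊=(8.8817,9.5014) cross=96.375; C₋=(3.6750,-5.5403) cross=-96.375
θ=82°:   branch + wants cross > 0 → take C=(8.8817,9.5014) (cross=96.375)
θ=82°: ex = (C−B)/|BC| = (0.8325,0.5540); ey = (-0.5540,0.8325)
θ=82°: P = B + 2.37·ex + 1.83·ey = (1.5158,6.7976)
θ=142°: B = A + 4.00·(cos142°, sin142°) = (-3.1520, 2.4626)
θ=142°: |BD| = 15.3509
θ=142°: circle(B,10.00) ∩ circle(D,10.00): a=7.6754, h=6.4100
θ=142°:   candidates: C₊=(5.4523,7.5583) cross=98.399; C₋=(3.3957,-5.0956) cross=-98.399
θ=142°:   branch + wants cross > 0 → take C=(5.4523,7.5583) (cross=98.399)
θ=142°: ex = (C−B)/|BC| = (0.8604,0.5096); ey = (-0.5096,0.8604)
θ=142°: P = B + 2.37·ex + 1.83·ey = (-2.0453,5.2449)
θ=260°: B = A + 4.00·(cos260°, sin260°) = (-0.6946, -3.9392)
θ=260°: |BD| = 13.2917
θ=260°: circle(B,10.00) ∩ circle(D,10.00): a=6.6459, h=7.4721
θ=260°:   candidates: C₊=(3.4382,5.1668) cross=99.317; C₋=(7.8672,-9.1060) cross=-99.317
θ=260°:   branch + wants cross > 0 → take C=(3.4382,5.1668) (cross=99.317)
θ=260°: ex = (C−B)/|BC| = (0.4133,0.9106); ey = (-0.9106,0.4133)
θ=260°: P = B + 2.37·ex + 1.83·ey = (-1.3815,-1.0248)

θ=82°: 1.52 6.80
θ=142°: -2.05 5.24
θ=260°: -1.38 -1.02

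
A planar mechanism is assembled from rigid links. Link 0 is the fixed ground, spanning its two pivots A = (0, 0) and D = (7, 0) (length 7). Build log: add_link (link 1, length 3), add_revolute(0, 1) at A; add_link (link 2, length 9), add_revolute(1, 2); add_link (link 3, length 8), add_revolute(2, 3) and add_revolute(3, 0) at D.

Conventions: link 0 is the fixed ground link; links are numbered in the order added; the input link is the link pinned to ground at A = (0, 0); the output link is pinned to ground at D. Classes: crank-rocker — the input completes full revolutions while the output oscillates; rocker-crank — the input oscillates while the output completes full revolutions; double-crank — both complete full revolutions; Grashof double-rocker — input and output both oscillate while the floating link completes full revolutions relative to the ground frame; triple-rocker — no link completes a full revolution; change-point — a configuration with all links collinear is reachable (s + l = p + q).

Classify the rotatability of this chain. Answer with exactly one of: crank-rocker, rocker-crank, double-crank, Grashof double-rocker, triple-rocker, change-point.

lengths: ground=7, input=3, coupler=9, output=8
sorted: s=3 (shortest), l=9 (longest), p+q=15
s + l = 12 vs p + q = 15
s + l < p + q (Grashof) with shortest = input link → crank-rocker

crank-rocker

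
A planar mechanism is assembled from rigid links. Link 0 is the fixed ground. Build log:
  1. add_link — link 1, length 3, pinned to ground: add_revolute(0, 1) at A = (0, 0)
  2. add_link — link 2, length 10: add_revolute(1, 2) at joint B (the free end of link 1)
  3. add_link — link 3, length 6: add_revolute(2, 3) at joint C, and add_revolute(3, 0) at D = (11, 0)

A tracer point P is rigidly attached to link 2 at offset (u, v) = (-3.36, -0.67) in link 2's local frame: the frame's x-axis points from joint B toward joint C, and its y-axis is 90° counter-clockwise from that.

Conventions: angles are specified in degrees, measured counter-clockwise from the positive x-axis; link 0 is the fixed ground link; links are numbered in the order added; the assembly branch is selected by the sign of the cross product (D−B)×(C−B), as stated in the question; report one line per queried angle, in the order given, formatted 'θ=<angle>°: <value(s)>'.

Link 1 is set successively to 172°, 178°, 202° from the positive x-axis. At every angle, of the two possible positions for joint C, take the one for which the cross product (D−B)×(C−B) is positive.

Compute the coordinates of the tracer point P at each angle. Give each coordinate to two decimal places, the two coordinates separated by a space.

A=(0,0), D=(11.00,0)
θ=172°: B = A + 3.00·(cos172°, sin172°) = (-2.9708, 0.4175)
θ=172°: |BD| = 13.9770
θ=172°: circle(B,10.00) ∩ circle(D,6.00): a=9.2780, h=3.7308
θ=172°:   candidates: C₊=(6.4145,3.8695) cross=52.146; C₋=(6.1916,-3.5888) cross=-52.146
θ=172°:   branch + wants cross > 0 → take C=(6.4145,3.8695) (cross=52.146)
θ=172°: ex = (C−B)/|BC| = (0.9385,0.3452); ey = (-0.3452,0.9385)
θ=172°: P = B + -3.36·ex + -0.67·ey = (-5.8930,-1.3712)
θ=178°: B = A + 3.00·(cos178°, sin178°) = (-2.9982, 0.1047)
θ=178°: |BD| = 13.9986
θ=178°: circle(B,10.00) ∩ circle(D,6.00): a=9.2852, h=3.7127
θ=178°:   candidates: C₊=(6.3146,3.7479) cross=51.973; C₋=(6.2590,-3.6774) cross=-51.973
θ=178°:   branch + wants cross > 0 → take C=(6.3146,3.7479) (cross=51.973)
θ=178°: ex = (C−B)/|BC| = (0.9313,0.3643); ey = (-0.3643,0.9313)
θ=178°: P = B + -3.36·ex + -0.67·ey = (-5.8832,-1.7434)
θ=202°: B = A + 3.00·(cos202°, sin202°) = (-2.7816, -1.1238)
θ=202°: |BD| = 13.8273
θ=202°: circle(B,10.00) ∩ circle(D,6.00): a=9.2279, h=3.8530
θ=202°:   candidates: C₊=(6.1027,3.4664) cross=53.277; C₋=(6.7290,-4.2141) cross=-53.277
θ=202°:   branch + wants cross > 0 → take C=(6.1027,3.4664) (cross=53.277)
θ=202°: ex = (C−B)/|BC| = (0.8884,0.4590); ey = (-0.4590,0.8884)
θ=202°: P = B + -3.36·ex + -0.67·ey = (-5.4591,-3.2614)

θ=172°: -5.89 -1.37
θ=178°: -5.88 -1.74
θ=202°: -5.46 -3.26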